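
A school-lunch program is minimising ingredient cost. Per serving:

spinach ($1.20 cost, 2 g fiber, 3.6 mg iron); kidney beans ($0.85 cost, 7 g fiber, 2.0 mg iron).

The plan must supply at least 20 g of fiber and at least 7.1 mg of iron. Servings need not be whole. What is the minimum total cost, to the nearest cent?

$2.87

Check every corner: each single food scaled to meet both minima, and each pair solved so both constraints bind.
spinach only: max(20/2, 7.1/3.6) = 10 servings → $12.00.
kidney beans only: max(20/7, 7.1/2.0) = 3.55 servings → $3.02.
spinach + kidney beans with both tight: 0.4575 servings and 2.726 servings → $2.87.
The minimum over all feasible corners is $2.87.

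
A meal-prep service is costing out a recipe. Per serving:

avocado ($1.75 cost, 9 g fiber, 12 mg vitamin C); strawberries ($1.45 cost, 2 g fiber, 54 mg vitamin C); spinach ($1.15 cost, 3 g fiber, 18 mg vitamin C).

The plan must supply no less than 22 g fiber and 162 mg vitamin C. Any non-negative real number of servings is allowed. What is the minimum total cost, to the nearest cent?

$7.02

The cheapest plan sits at a corner of the feasible region — with two constraints it uses at most two foods.
avocado only: max(22/9, 162/12) = 13.5 servings → $23.62.
strawberries only: max(22/2, 162/54) = 11 servings → $15.95.
spinach only: max(22/3, 162/18) = 9 servings → $10.35.
avocado + strawberries with both tight: 1.87 servings and 2.584 servings → $7.02.
avocado + spinach: the both-tight solution has a negative serving — not a feasible corner.
strawberries + spinach with both tight: 0.7143 servings and 6.857 servings → $8.92.
So the least-cost plan costs $7.02.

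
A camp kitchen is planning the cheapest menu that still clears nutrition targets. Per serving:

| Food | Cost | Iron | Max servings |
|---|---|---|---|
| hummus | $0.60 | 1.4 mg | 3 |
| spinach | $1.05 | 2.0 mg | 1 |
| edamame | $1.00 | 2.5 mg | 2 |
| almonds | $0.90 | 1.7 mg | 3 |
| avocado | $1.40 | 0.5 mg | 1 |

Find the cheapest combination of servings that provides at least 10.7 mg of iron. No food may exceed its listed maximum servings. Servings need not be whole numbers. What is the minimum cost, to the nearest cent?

Cost per mg of iron: edamame $0.4000, hummus $0.4286, spinach $0.5250, almonds $0.5294, avocado $2.8000.
Take 2 servings of edamame: +5.0 mg iron for $2.00 (total $2.00, still need 5.7 mg).
Take 3 servings of hummus: +4.2 mg iron for $1.80 (total $3.80, still need 1.5 mg).
Take 0.75 servings of spinach: +1.5 mg iron for $0.79 (total $4.59, still need 0.0 mg).
Filling from the cheapest source first is optimal under one linear minimum: $4.59.

$4.59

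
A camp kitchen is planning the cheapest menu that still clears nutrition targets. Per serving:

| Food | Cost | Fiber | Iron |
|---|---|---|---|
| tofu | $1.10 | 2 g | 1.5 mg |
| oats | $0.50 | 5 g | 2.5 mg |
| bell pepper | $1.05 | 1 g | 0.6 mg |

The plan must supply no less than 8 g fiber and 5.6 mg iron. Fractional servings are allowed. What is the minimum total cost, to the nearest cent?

$1.12

With two linear requirements the optimum uses one or two foods; enumerate the corners.
tofu only: max(8/2, 5.6/1.5) = 4 servings → $4.40.
oats only: max(8/5, 5.6/2.5) = 2.24 servings → $1.12.
bell pepper only: max(8/1, 5.6/0.6) = 9.333 servings → $9.80.
tofu + oats with both tight: 3.2 servings and 0.32 servings → $3.68.
tofu + bell pepper with both tight: 2.667 servings and 2.667 servings → $5.73.
oats + bell pepper with both targets exact would need a negative amount; discard.
The minimum over all feasible corners is $1.12.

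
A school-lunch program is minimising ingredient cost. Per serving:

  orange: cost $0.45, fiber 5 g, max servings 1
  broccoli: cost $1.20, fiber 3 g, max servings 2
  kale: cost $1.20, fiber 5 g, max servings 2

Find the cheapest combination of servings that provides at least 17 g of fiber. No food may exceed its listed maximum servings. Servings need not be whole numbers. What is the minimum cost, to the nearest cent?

Cost per g of fiber: orange $0.0900, kale $0.2400, broccoli $0.4000.
Take 1 serving of orange: +5.0 g fiber for $0.45 (total $0.45, still need 12.0 g).
Take 2 servings of kale: +10.0 g fiber for $2.40 (total $2.85, still need 2.0 g).
Take 0.6667 servings of broccoli: +2.0 g fiber for $0.80 (total $3.65, still need 0.0 g).
Greedy by cheapest-per-g is optimal for a single linear constraint, so the minimum cost is $3.65.

$3.65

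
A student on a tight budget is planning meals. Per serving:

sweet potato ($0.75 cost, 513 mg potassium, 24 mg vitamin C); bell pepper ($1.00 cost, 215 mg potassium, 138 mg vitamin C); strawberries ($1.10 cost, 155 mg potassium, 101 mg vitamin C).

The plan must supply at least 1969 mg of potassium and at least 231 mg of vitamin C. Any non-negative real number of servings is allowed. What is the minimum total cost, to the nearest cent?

$3.62

An LP optimum is at a vertex; with two nutrient constraints at most two foods are used. Check each candidate.
sweet potato only: max(1969/513, 231/24) = 9.625 servings → $7.22.
bell pepper only: max(1969/215, 231/138) = 9.158 servings → $9.16.
strawberries only: max(1969/155, 231/101) = 12.7 servings → $13.97.
sweet potato + bell pepper with both tight: 3.383 servings and 1.086 servings → $3.62.
sweet potato + strawberries with both tight: 3.391 servings and 1.481 servings → $4.17.
bell pepper + strawberries: the both-tight solution has a negative serving — not a feasible corner.
So the least-cost plan costs $3.62.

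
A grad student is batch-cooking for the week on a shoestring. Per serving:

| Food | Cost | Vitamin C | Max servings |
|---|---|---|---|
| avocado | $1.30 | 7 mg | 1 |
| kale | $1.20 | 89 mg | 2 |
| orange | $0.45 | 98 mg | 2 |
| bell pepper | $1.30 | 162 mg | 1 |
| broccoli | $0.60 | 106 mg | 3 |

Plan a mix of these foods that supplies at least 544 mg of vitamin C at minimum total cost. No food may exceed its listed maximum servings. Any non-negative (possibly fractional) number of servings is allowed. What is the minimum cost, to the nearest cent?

$2.94

Cost per mg of vitamin C: orange $0.0046, broccoli $0.0057, bell pepper $0.0080, kale $0.0135, avocado $0.1857.
Take 2 servings of orange: +196.0 mg vitamin C for $0.90 (total $0.90, still need 348.0 mg).
Take 3 servings of broccoli: +318.0 mg vitamin C for $1.80 (total $2.70, still need 30.0 mg).
Take 0.1852 servings of bell pepper: +30.0 mg vitamin C for $0.24 (total $2.94, still need 0.0 mg).
Filling from the cheapest source first is optimal under one linear minimum: $2.94.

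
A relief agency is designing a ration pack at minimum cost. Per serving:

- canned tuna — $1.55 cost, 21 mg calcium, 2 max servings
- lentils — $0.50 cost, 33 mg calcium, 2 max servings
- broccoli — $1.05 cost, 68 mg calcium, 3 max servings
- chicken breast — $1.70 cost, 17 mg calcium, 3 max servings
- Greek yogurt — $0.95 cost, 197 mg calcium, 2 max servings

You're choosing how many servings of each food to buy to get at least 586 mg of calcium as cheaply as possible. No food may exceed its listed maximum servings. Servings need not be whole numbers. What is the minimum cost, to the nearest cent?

Cost per mg of calcium: Greek yogurt $0.0048, lentils $0.0152, broccoli $0.0154, canned tuna $0.0738, chicken breast $0.1000.
Take 2 servings of Greek yogurt: +394.0 mg calcium for $1.90 (total $1.90, still need 192.0 mg).
Take 2 servings of lentils: +66.0 mg calcium for $1.00 (total $2.90, still need 126.0 mg).
Take 1.853 servings of broccoli: +126.0 mg calcium for $1.95 (total $4.85, still need 0.0 mg).
Greedy by cheapest-per-mg is optimal for a single linear constraint, so the minimum cost is $4.85.

$4.85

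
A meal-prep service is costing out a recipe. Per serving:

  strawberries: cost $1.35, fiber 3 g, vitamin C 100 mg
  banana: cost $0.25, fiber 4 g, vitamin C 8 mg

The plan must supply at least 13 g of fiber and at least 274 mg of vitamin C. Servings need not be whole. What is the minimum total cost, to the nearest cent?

A basic optimal solution has at most two foods positive. Try each food alone and each pair with both targets met exactly.
strawberries only: max(13/3, 274/100) = 4.333 servings → $5.85.
banana only: max(13/4, 274/8) = 34.25 servings → $8.56.
strawberries + banana with both tight: 2.638 servings and 1.271 servings → $3.88.
The minimum over all feasible corners is $3.88.

$3.88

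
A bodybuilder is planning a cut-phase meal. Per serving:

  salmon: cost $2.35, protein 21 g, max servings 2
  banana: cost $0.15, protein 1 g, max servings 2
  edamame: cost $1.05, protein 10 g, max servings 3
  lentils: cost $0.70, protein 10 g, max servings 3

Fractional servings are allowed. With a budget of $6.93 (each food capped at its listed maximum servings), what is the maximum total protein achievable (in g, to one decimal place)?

75.0 g

Protein per dollar: lentils 14.29, edamame 9.524, salmon 8.936, banana 6.667.
Take 3 servings of lentils: spends $2.10, +30.0 g protein (running total 30.0 g).
Take 3 servings of edamame: spends $3.15, +30.0 g protein (running total 60.0 g).
Take 0.7149 servings of salmon: spends $1.68, +15.0 g protein (running total 75.0 g).
Greedy by best ratio exhausts the cost allowance optimally: 75.0 g.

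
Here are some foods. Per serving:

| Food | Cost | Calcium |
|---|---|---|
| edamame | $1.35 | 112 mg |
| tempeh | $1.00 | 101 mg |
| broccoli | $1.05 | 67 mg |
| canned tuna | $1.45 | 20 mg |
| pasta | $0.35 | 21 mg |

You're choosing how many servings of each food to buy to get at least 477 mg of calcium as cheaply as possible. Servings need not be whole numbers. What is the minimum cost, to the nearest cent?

Cost per mg of calcium: tempeh $0.0099, edamame $0.0121, broccoli $0.0157, pasta $0.0167, canned tuna $0.0725.
With no serving limits, use only tempeh: 477 mg / 101 mg = 4.723 servings × $1.00 = $4.72.

$4.72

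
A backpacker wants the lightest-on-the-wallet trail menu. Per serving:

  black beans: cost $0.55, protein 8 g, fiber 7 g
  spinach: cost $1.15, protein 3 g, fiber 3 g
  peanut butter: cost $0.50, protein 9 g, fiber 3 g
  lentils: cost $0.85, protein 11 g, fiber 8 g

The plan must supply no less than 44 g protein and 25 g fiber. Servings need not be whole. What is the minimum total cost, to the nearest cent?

For a min-cost LP with two ≥-constraints, a basic feasible solution has at most two positive variables.
black beans only: max(44/8, 25/7) = 5.5 servings → $3.02.
spinach only: max(44/3, 25/3) = 14.67 servings → $16.87.
peanut butter only: max(44/9, 25/3) = 8.333 servings → $4.17.
lentils only: max(44/11, 25/8) = 4 servings → $3.40.
black beans + spinach: intersection lies outside the first quadrant.
black beans + peanut butter with both tight: 2.385 servings and 2.769 servings → $2.70.
black beans + lentils: intersection lies outside the first quadrant.
spinach + peanut butter with both tight: 5.167 servings and 3.167 servings → $7.53.
spinach + lentils with both targets exact would need a negative amount; discard.
peanut butter + lentils with both tight: 1.974 servings and 2.385 servings → $3.01.
Cheapest feasible corner: $2.70.

$2.70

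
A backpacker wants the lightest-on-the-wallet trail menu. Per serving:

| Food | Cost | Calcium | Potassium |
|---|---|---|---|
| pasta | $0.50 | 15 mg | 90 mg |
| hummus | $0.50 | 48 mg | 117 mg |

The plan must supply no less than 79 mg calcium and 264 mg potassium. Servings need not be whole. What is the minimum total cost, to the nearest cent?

pasta only: max(79/15, 264/90) = 5.267 servings → $2.63.
hummus only: max(79/48, 264/117) = 2.256 servings → $1.13.
pasta + hummus with both tight: 1.337 servings and 1.228 servings → $1.28.
Cheapest feasible corner: $1.13.

$1.13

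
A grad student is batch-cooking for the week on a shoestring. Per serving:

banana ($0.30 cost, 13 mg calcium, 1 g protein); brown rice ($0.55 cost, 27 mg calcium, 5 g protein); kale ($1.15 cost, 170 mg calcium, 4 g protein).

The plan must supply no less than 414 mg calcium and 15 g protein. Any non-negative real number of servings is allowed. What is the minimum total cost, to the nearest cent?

Two binding constraints pin down two serving amounts, so the optimal mix uses at most two foods. The candidates are each food alone (scaled to the tighter of calcium/protein) and each pair with both constraints tight.
banana only: max(414/13, 15/1) = 31.85 servings → $9.55.
brown rice only: max(414/27, 15/5) = 15.33 servings → $8.43.
kale only: max(414/170, 15/4) = 3.75 servings → $4.31.
banana + brown rice: the both-tight solution has a negative serving — not a feasible corner.
banana + kale with both tight: 7.576 servings and 1.856 servings → $4.41.
brown rice + kale with both tight: 1.205 servings and 2.244 servings → $3.24.
So the least-cost plan costs $3.24.

$3.24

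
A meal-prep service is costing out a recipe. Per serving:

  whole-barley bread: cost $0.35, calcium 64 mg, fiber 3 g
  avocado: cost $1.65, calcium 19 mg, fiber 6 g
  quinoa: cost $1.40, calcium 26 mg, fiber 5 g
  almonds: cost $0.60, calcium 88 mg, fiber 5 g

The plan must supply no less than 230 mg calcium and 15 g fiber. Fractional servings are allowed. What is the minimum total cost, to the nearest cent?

For a min-cost LP with two ≥-constraints, a basic feasible solution has at most two positive variables.
whole-barley bread only: max(230/64, 15/3) = 5 servings → $1.75.
avocado only: max(230/19, 15/6) = 12.11 servings → $19.97.
quinoa only: max(230/26, 15/5) = 8.846 servings → $12.38.
almonds only: max(230/88, 15/5) = 3 servings → $1.80.
whole-barley bread + avocado with both tight: 3.349 servings and 0.8257 servings → $2.53.
whole-barley bread + quinoa with both tight: 3.14 servings and 1.116 servings → $2.66.
whole-barley bread + almonds: intersection lies outside the first quadrant.
avocado + quinoa: intersection lies outside the first quadrant.
avocado + almonds with both tight: 0.3926 servings and 2.529 servings → $2.17.
quinoa + almonds with both tight: 0.5484 servings and 2.452 servings → $2.24.
So the least-cost plan costs $1.75.

$1.75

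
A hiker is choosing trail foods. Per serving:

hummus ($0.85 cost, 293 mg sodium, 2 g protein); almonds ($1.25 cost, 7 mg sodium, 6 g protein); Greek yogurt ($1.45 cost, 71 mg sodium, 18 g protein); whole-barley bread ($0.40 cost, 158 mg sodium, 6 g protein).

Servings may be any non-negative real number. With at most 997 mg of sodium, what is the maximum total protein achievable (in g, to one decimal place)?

Protein per mg sodium: almonds 0.8571, Greek yogurt 0.2535, whole-barley bread 0.03797, hummus 0.006826.
With no serving limits, spend the whole sodium allowance on almonds: 997 mg / 7 mg × 6 g = 854.6 g.

854.6 g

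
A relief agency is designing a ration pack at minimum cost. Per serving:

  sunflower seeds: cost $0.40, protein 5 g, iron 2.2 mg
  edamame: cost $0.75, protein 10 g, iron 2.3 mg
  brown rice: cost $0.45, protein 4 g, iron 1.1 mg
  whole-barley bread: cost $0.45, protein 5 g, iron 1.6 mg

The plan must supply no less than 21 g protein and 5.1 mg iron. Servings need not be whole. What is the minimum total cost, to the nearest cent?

$1.58

Two binding constraints pin down two serving amounts, so the optimal mix uses at most two foods. The candidates are each food alone (scaled to the tighter of protein/iron) and each pair with both constraints tight.
sunflower seeds only: max(21/5, 5.1/2.2) = 4.2 servings → $1.68.
edamame only: max(21/10, 5.1/2.3) = 2.217 servings → $1.66.
brown rice only: max(21/4, 5.1/1.1) = 5.25 servings → $2.36.
whole-barley bread only: max(21/5, 5.1/1.6) = 4.2 servings → $1.89.
sunflower seeds + edamame with both tight: 0.2571 servings and 1.971 servings → $1.58.
sunflower seeds + brown rice: intersection lies outside the first quadrant.
sunflower seeds + whole-barley bread with both targets exact would need a negative amount; discard.
edamame + brown rice with both tight: 1.5 servings and 1.5 servings → $1.80.
edamame + whole-barley bread with both tight: 1.8 servings and 0.6 servings → $1.62.
brown rice + whole-barley bread: the both-tight solution has a negative serving — not a feasible corner.
Cheapest feasible corner: $1.58.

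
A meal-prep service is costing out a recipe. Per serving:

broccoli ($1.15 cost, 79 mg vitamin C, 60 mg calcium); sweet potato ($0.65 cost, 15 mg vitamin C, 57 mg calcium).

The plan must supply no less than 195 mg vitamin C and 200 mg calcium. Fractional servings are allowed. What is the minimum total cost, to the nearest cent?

This is a tiny linear program; its minimum lies at a vertex of the feasible set. List the vertices and price them.
broccoli only: max(195/79, 200/60) = 3.333 servings → $3.83.
sweet potato only: max(195/15, 200/57) = 13 servings → $8.45.
broccoli + sweet potato with both tight: 2.252 servings and 1.138 servings → $3.33.
The minimum over all feasible corners is $3.33.

$3.33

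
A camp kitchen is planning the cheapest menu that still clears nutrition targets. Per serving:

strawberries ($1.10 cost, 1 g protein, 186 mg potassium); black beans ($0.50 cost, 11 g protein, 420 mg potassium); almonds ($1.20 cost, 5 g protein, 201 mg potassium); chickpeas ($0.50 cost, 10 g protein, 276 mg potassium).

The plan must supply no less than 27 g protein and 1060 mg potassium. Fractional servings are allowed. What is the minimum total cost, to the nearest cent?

A basic optimal solution has at most two foods positive. Try each food alone and each pair with both targets met exactly.
strawberries only: max(27/1, 1060/186) = 27 servings → $29.70.
black beans only: max(27/11, 1060/420) = 2.524 servings → $1.26.
almonds only: max(27/5, 1060/201) = 5.4 servings → $6.48.
chickpeas only: max(27/10, 1060/276) = 3.841 servings → $1.92.
strawberries + black beans with both tight: 0.1968 servings and 2.437 servings → $1.43.
strawberries + almonds with both targets exact would need a negative amount; discard.
strawberries + chickpeas with both tight: 1.987 servings and 2.501 servings → $3.44.
black beans + almonds with both tight: 1.144 servings and 2.883 servings → $4.03.
black beans + chickpeas: intersection lies outside the first quadrant.
almonds + chickpeas with both tight: 4.997 servings and 0.2016 servings → $6.10.
So the least-cost plan costs $1.26.

$1.26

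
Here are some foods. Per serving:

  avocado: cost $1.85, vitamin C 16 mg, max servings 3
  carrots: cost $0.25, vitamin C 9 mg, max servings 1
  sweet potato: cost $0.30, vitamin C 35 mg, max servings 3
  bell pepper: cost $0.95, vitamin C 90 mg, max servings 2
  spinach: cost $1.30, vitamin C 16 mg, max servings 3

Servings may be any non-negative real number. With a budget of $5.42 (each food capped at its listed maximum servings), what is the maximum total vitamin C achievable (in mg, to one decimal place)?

323.2 mg

Vitamin C per dollar: sweet potato 116.7, bell pepper 94.74, carrots 36, spinach 12.31, avocado 8.649.
Take 3 servings of sweet potato: spends $0.90, +105.0 mg vitamin C (running total 105.0 mg).
Take 2 servings of bell pepper: spends $1.90, +180.0 mg vitamin C (running total 285.0 mg).
Take 1 serving of carrots: spends $0.25, +9.0 mg vitamin C (running total 294.0 mg).
Take 1.823 servings of spinach: spends $2.37, +29.2 mg vitamin C (running total 323.2 mg).
Greedy by best ratio exhausts the cost allowance optimally: 323.2 mg.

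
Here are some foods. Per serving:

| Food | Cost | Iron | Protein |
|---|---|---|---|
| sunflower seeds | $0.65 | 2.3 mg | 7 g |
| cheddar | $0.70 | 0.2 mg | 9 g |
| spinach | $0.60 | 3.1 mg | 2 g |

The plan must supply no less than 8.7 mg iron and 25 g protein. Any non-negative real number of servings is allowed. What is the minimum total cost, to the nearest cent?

$2.40

An LP optimum is at a vertex; with two nutrient constraints at most two foods are used. Check each candidate.
sunflower seeds only: max(8.7/2.3, 25/7) = 3.783 servings → $2.46.
cheddar only: max(8.7/0.2, 25/9) = 43.5 servings → $30.45.
spinach only: max(8.7/3.1, 25/2) = 12.5 servings → $7.50.
sunflower seeds + cheddar: the both-tight solution has a negative serving — not a feasible corner.
sunflower seeds + spinach with both tight: 3.515 servings and 0.1988 servings → $2.40.
cheddar + spinach with both tight: 2.185 servings and 2.665 servings → $3.13.
The minimum over all feasible corners is $2.40.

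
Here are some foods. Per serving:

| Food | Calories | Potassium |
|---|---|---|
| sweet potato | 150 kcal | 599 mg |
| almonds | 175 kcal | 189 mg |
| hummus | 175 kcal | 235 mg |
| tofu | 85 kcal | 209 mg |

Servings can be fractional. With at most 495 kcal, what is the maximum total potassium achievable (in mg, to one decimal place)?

1976.7 mg

Potassium per kcal: sweet potato 3.993, tofu 2.459, hummus 1.343, almonds 1.08.
With no serving limits, spend the whole calories allowance on sweet potato: 495 kcal / 150 kcal × 599 mg = 1976.7 mg.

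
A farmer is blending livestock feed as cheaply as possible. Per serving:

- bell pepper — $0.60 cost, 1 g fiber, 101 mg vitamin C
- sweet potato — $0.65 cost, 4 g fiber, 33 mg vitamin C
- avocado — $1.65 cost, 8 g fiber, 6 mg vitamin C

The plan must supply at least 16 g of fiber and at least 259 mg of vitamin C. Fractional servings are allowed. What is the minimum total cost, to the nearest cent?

$3.20

A basic optimal solution has at most two foods positive. Try each food alone and each pair with both targets met exactly.
bell pepper only: max(16/1, 259/101) = 16 servings → $9.60.
sweet potato only: max(16/4, 259/33) = 7.848 servings → $5.10.
avocado only: max(16/8, 259/6) = 43.17 servings → $71.22.
bell pepper + sweet potato with both tight: 1.369 servings and 3.658 servings → $3.20.
bell pepper + avocado with both tight: 2.464 servings and 1.692 servings → $4.27.
sweet potato + avocado with both targets exact would need a negative amount; discard.
The minimum over all feasible corners is $3.20.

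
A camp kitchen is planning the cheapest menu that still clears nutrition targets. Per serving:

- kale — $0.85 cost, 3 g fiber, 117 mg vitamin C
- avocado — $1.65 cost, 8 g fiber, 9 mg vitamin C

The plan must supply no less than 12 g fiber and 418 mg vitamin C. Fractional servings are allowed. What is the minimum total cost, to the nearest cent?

This is a tiny linear program; its minimum lies at a vertex of the feasible set. List the vertices and price them.
kale only: max(12/3, 418/117) = 4 servings → $3.40.
avocado only: max(12/8, 418/9) = 46.44 servings → $76.63.
kale + avocado with both tight: 3.56 servings and 0.165 servings → $3.30.
So the least-cost plan costs $3.30.

$3.30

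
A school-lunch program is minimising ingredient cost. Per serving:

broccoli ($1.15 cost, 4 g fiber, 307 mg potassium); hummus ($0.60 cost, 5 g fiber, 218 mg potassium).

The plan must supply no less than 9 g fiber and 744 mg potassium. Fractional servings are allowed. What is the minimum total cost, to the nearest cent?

This is a tiny linear program; its minimum lies at a vertex of the feasible set. List the vertices and price them.
broccoli only: max(9/4, 744/307) = 2.423 servings → $2.79.
hummus only: max(9/5, 744/218) = 3.413 servings → $2.05.
broccoli + hummus: intersection lies outside the first quadrant.
Cheapest feasible corner: $2.05.

$2.05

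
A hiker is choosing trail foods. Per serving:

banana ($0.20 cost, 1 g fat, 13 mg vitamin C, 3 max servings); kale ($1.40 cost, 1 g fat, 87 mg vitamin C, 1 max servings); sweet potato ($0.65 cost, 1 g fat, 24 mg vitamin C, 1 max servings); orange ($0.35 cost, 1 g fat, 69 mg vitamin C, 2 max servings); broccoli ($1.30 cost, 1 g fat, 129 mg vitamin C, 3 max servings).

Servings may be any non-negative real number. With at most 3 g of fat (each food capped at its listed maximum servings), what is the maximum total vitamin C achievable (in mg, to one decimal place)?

387.0 mg

Vitamin C per g fat: broccoli 129, kale 87, orange 69, sweet potato 24, banana 13.
Take 3 servings of broccoli: uses 3 g fat, +387.0 mg vitamin C (running total 387.0 mg).
Greedy by best ratio exhausts the fat allowance optimally: 387.0 mg.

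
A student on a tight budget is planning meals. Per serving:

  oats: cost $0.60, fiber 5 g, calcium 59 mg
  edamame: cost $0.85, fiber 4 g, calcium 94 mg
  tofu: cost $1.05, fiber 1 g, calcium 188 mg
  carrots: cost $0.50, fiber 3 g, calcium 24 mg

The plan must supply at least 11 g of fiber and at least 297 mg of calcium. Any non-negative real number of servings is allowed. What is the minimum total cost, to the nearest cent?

$2.20

For a min-cost LP with two ≥-constraints, a basic feasible solution has at most two positive variables.
oats only: max(11/5, 297/59) = 5.034 servings → $3.02.
edamame only: max(11/4, 297/94) = 3.16 servings → $2.69.
tofu only: max(11/1, 297/188) = 11 servings → $11.55.
carrots only: max(11/3, 297/24) = 12.38 servings → $6.19.
oats + edamame: the both-tight solution has a negative serving — not a feasible corner.
oats + tofu with both tight: 2.01 servings and 0.9489 servings → $2.20.
oats + carrots: intersection lies outside the first quadrant.
edamame + tofu with both tight: 2.691 servings and 0.234 servings → $2.53.
edamame + carrots: the both-tight solution has a negative serving — not a feasible corner.
tofu + carrots with both tight: 1.161 servings and 3.28 servings → $2.86.
The minimum over all feasible corners is $2.20.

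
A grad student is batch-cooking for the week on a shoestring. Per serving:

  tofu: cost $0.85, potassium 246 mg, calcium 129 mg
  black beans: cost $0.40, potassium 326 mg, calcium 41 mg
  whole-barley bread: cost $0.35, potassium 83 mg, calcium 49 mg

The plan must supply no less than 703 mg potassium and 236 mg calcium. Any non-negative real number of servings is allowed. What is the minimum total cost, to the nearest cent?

$1.69

The cheapest plan sits at a corner of the feasible region — with two constraints it uses at most two foods.
tofu only: max(703/246, 236/129) = 2.858 servings → $2.43.
black beans only: max(703/326, 236/41) = 5.756 servings → $2.30.
whole-barley bread only: max(703/83, 236/49) = 8.47 servings → $2.96.
tofu + black beans with both tight: 1.505 servings and 1.021 servings → $1.69.
tofu + whole-barley bread with both targets exact would need a negative amount; discard.
black beans + whole-barley bread with both tight: 1.182 servings and 3.827 servings → $1.81.
The minimum over all feasible corners is $1.69.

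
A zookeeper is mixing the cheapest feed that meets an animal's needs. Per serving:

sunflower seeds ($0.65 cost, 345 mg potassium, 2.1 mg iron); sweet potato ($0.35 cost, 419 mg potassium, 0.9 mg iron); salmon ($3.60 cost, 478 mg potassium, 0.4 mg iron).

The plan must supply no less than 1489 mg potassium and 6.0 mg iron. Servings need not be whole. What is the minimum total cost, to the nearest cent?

An LP optimum is at a vertex; with two nutrient constraints at most two foods are used. Check each candidate.
sunflower seeds only: max(1489/345, 6.0/2.1) = 4.316 servings → $2.81.
sweet potato only: max(1489/419, 6.0/0.9) = 6.667 servings → $2.33.
salmon only: max(1489/478, 6.0/0.4) = 15 servings → $54.00.
sunflower seeds + sweet potato with both tight: 2.062 servings and 1.856 servings → $1.99.
sunflower seeds + salmon with both tight: 2.625 servings and 1.221 servings → $6.10.
sweet potato + salmon with both targets exact would need a negative amount; discard.
The minimum over all feasible corners is $1.99.

$1.99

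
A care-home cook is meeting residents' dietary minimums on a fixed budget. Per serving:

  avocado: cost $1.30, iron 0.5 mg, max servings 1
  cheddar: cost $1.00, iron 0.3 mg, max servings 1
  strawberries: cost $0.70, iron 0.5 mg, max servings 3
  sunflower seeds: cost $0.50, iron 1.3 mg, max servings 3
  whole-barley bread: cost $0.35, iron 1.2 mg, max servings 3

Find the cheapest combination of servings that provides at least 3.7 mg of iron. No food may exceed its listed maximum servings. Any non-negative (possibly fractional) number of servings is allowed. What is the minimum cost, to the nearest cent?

$1.09

Cost per mg of iron: whole-barley bread $0.2917, sunflower seeds $0.3846, strawberries $1.4000, avocado $2.6000, cheddar $3.3333.
Take 3 servings of whole-barley bread: +3.6 mg iron for $1.05 (total $1.05, still need 0.1 mg).
Take 0.07692 servings of sunflower seeds: +0.1 mg iron for $0.04 (total $1.09, still need 0.0 mg).
Filling from the cheapest source first is optimal under one linear minimum: $1.09.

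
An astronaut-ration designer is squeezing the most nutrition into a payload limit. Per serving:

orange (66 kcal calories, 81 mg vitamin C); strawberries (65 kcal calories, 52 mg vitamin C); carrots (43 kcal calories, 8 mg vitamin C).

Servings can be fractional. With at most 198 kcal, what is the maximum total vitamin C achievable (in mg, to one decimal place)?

Vitamin C per kcal: orange 1.227, strawberries 0.8, carrots 0.186.
With no serving limits, spend the whole calories allowance on orange: 198 kcal / 66 kcal × 81 mg = 243.0 mg.

243.0 mg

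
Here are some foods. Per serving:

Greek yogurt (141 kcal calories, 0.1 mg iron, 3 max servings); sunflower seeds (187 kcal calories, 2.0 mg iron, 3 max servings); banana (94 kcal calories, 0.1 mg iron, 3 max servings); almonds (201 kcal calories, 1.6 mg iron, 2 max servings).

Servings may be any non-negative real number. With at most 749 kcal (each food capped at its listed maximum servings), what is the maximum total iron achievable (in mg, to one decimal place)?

7.5 mg

Iron per kcal: sunflower seeds 0.0107, almonds 0.00796, banana 0.001064, Greek yogurt 0.0007092.
Take 3 servings of sunflower seeds: uses 561 kcal, +6.0 mg iron (running total 6.0 mg).
Take 0.9353 servings of almonds: uses 188 kcal, +1.5 mg iron (running total 7.5 mg).
Filling greedily by iron-per-kcal is optimal for one linear limit, giving 7.5 mg.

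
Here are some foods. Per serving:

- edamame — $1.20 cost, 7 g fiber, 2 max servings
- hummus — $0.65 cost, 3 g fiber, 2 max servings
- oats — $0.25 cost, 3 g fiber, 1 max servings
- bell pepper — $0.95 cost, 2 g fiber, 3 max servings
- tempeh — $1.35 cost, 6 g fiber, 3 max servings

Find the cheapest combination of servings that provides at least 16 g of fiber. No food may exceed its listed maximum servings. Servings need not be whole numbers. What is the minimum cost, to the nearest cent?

$2.48

Cost per g of fiber: oats $0.0833, edamame $0.1714, hummus $0.2167, tempeh $0.2250, bell pepper $0.4750.
Take 1 serving of oats: +3.0 g fiber for $0.25 (total $0.25, still need 13.0 g).
Take 1.857 servings of edamame: +13.0 g fiber for $2.23 (total $2.48, still need 0.0 g).
Greedy by cheapest-per-g is optimal for a single linear constraint, so the minimum cost is $2.48.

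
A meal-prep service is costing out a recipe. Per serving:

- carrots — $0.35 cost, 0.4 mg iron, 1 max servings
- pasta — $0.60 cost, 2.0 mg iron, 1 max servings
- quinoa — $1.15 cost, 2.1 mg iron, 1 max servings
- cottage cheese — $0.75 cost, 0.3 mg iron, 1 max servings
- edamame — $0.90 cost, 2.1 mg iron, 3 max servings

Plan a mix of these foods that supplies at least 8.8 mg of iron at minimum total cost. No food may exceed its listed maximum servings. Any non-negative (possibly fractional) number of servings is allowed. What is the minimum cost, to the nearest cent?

$3.57

Cost per mg of iron: pasta $0.3000, edamame $0.4286, quinoa $0.5476, carrots $0.8750, cottage cheese $2.5000.
Take 1 serving of pasta: +2.0 mg iron for $0.60 (total $0.60, still need 6.8 mg).
Take 3 servings of edamame: +6.3 mg iron for $2.70 (total $3.30, still need 0.5 mg).
Take 0.2381 servings of quinoa: +0.5 mg iron for $0.27 (total $3.57, still need 0.0 mg).
Greedy by cheapest-per-mg is optimal for a single linear constraint, so the minimum cost is $3.57.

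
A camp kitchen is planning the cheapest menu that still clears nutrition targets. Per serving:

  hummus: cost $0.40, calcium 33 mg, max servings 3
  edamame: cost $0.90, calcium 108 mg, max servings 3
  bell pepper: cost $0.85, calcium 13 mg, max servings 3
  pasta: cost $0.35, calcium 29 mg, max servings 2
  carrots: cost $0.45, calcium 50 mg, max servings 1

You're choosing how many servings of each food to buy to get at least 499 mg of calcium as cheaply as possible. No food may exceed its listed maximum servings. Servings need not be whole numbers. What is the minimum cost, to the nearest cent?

$4.66

Cost per mg of calcium: edamame $0.0083, carrots $0.0090, pasta $0.0121, hummus $0.0121, bell pepper $0.0654.
Take 3 servings of edamame: +324.0 mg calcium for $2.70 (total $2.70, still need 175.0 mg).
Take 1 serving of carrots: +50.0 mg calcium for $0.45 (total $3.15, still need 125.0 mg).
Take 2 servings of pasta: +58.0 mg calcium for $0.70 (total $3.85, still need 67.0 mg).
Take 2.03 servings of hummus: +67.0 mg calcium for $0.81 (total $4.66, still need 0.0 mg).
Filling from the cheapest source first is optimal under one linear minimum: $4.66.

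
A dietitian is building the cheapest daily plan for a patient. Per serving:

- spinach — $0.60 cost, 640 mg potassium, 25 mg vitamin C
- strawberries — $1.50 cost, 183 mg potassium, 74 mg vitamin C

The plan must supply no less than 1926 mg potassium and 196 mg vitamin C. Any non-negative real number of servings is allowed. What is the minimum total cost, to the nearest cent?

The cheapest plan sits at a corner of the feasible region — with two constraints it uses at most two foods.
spinach only: max(1926/640, 196/25) = 7.84 servings → $4.70.
strawberries only: max(1926/183, 196/74) = 10.52 servings → $15.79.
spinach + strawberries with both tight: 2.493 servings and 1.806 servings → $4.21.
Cheapest feasible corner: $4.21.

$4.21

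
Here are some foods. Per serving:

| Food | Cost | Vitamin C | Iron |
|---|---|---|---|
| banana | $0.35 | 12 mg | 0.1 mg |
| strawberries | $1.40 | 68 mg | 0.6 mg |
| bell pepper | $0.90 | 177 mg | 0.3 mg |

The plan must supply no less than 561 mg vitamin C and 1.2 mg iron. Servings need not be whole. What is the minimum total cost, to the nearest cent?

$3.39

The cheapest plan sits at a corner of the feasible region — with two constraints it uses at most two foods.
banana only: max(561/12, 1.2/0.1) = 46.75 servings → $16.36.
strawberries only: max(561/68, 1.2/0.6) = 8.25 servings → $11.55.
bell pepper only: max(561/177, 1.2/0.3) = 4 servings → $3.60.
banana + strawberries: intersection lies outside the first quadrant.
banana + bell pepper with both tight: 3.128 servings and 2.957 servings → $3.76.
strawberries + bell pepper with both tight: 0.514 servings and 2.972 servings → $3.39.
The minimum over all feasible corners is $3.39.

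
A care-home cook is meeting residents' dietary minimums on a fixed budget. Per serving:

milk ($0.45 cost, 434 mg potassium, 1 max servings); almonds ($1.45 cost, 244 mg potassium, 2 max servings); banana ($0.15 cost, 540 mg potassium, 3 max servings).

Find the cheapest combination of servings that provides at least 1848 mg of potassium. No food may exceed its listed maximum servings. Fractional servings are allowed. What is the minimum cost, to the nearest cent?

$0.69

Cost per mg of potassium: banana $0.0003, milk $0.0010, almonds $0.0059.
Take 3 servings of banana: +1620.0 mg potassium for $0.45 (total $0.45, still need 228.0 mg).
Take 0.5253 servings of milk: +228.0 mg potassium for $0.24 (total $0.69, still need 0.0 mg).
Greedy by cheapest-per-mg is optimal for a single linear constraint, so the minimum cost is $0.69.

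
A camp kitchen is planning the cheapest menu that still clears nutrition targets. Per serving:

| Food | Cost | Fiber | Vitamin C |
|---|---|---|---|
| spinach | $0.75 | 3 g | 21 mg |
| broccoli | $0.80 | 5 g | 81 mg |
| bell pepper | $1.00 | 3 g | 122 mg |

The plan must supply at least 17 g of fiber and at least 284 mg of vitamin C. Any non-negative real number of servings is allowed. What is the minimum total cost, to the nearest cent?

$2.78

spinach only: max(17/3, 284/21) = 13.52 servings → $10.14.
broccoli only: max(17/5, 284/81) = 3.506 servings → $2.80.
bell pepper only: max(17/3, 284/122) = 5.667 servings → $5.67.
spinach + broccoli: the both-tight solution has a negative serving — not a feasible corner.
spinach + bell pepper with both tight: 4.033 servings and 1.634 servings → $4.66.
broccoli + bell pepper with both tight: 3.33 servings and 0.1172 servings → $2.78.
Cheapest feasible corner: $2.78.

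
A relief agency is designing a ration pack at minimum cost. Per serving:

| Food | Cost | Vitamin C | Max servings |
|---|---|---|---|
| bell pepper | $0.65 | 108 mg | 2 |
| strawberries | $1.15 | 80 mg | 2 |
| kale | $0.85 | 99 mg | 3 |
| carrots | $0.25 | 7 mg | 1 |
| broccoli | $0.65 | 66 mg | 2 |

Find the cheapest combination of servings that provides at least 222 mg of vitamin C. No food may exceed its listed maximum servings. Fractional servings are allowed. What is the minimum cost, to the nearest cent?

Cost per mg of vitamin C: bell pepper $0.0060, kale $0.0086, broccoli $0.0098, strawberries $0.0144, carrots $0.0357.
Take 2 servings of bell pepper: +216.0 mg vitamin C for $1.30 (total $1.30, still need 6.0 mg).
Take 0.06061 servings of kale: +6.0 mg vitamin C for $0.05 (total $1.35, still need 0.0 mg).
Filling from the cheapest source first is optimal under one linear minimum: $1.35.

$1.35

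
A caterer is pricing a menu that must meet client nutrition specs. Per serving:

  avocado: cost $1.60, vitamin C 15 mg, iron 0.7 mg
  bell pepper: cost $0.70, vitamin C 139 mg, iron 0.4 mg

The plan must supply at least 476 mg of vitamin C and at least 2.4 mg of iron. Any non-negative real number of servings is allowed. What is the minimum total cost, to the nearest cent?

$4.20

avocado only: max(476/15, 2.4/0.7) = 31.73 servings → $50.77.
bell pepper only: max(476/139, 2.4/0.4) = 6 servings → $4.20.
avocado + bell pepper with both tight: 1.568 servings and 3.255 servings → $4.79.
Cheapest feasible corner: $4.20.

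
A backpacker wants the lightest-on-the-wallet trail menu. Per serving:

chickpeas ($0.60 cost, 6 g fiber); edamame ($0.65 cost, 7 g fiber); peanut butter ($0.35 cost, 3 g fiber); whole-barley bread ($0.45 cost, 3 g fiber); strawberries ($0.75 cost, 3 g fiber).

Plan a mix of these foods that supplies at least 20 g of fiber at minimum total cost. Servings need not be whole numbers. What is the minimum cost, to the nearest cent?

$1.86

Cost per g of fiber: edamame $0.0929, chickpeas $0.1000, peanut butter $0.1167, whole-barley bread $0.1500, strawberries $0.2500.
With no serving limits, use only edamame: 20 g / 7 g = 2.857 servings × $0.65 = $1.86.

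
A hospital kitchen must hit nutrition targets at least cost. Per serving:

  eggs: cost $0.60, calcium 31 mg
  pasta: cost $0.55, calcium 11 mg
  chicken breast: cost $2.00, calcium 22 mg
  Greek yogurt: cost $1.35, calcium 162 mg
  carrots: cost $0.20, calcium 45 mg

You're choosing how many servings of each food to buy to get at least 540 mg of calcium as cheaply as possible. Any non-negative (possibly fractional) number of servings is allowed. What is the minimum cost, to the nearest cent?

$2.40

Cost per mg of calcium: carrots $0.0044, Greek yogurt $0.0083, eggs $0.0194, pasta $0.0500, chicken breast $0.0909.
With no serving limits, use only carrots: 540 mg / 45 mg = 12 servings × $0.20 = $2.40.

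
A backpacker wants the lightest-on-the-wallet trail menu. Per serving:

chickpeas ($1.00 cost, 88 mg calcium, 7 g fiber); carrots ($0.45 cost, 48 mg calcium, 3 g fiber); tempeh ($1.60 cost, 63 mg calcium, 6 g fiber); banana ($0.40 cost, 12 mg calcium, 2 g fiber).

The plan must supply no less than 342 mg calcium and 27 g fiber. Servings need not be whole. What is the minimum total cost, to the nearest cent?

$3.86

For a min-cost LP with two ≥-constraints, a basic feasible solution has at most two positive variables.
chickpeas only: max(342/88, 27/7) = 3.886 servings → $3.89.
carrots only: max(342/48, 27/3) = 9 servings → $4.05.
tempeh only: max(342/63, 27/6) = 5.429 servings → $8.69.
banana only: max(342/12, 27/2) = 28.5 servings → $11.40.
chickpeas + carrots with both tight: 3.75 servings and 0.25 servings → $3.86.
chickpeas + tempeh: intersection lies outside the first quadrant.
chickpeas + banana with both targets exact would need a negative amount; discard.
carrots + tempeh with both tight: 3.545 servings and 2.727 servings → $5.96.
carrots + banana with both tight: 6 servings and 4.5 servings → $4.50.
tempeh + banana with both targets exact would need a negative amount; discard.
The minimum over all feasible corners is $3.86.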